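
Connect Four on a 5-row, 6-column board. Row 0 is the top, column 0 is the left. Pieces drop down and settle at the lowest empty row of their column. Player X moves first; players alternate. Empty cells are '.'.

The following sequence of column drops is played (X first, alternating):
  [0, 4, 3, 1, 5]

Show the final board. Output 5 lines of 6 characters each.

Move 1: X drops in col 0, lands at row 4
Move 2: O drops in col 4, lands at row 4
Move 3: X drops in col 3, lands at row 4
Move 4: O drops in col 1, lands at row 4
Move 5: X drops in col 5, lands at row 4

Answer: ......
......
......
......
XO.XOX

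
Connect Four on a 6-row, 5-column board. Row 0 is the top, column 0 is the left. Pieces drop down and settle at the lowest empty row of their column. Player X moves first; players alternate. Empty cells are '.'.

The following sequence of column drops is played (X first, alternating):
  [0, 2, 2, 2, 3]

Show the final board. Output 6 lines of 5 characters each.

Answer: .....
.....
.....
..O..
..X..
X.OX.

Derivation:
Move 1: X drops in col 0, lands at row 5
Move 2: O drops in col 2, lands at row 5
Move 3: X drops in col 2, lands at row 4
Move 4: O drops in col 2, lands at row 3
Move 5: X drops in col 3, lands at row 5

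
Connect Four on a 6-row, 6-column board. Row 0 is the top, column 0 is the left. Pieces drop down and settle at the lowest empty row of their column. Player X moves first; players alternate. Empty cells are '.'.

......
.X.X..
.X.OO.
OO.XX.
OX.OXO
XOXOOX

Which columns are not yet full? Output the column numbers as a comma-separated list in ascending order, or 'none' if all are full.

col 0: top cell = '.' → open
col 1: top cell = '.' → open
col 2: top cell = '.' → open
col 3: top cell = '.' → open
col 4: top cell = '.' → open
col 5: top cell = '.' → open

Answer: 0,1,2,3,4,5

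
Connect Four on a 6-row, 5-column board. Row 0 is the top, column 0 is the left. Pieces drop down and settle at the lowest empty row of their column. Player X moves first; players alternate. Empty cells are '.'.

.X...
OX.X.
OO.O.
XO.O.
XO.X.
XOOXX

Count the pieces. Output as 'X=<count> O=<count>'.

X=9 O=9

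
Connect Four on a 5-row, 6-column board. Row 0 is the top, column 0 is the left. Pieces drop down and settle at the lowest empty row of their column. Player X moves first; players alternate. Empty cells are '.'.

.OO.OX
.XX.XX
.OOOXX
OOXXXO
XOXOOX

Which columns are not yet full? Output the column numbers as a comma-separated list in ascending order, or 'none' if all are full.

col 0: top cell = '.' → open
col 1: top cell = 'O' → FULL
col 2: top cell = 'O' → FULL
col 3: top cell = '.' → open
col 4: top cell = 'O' → FULL
col 5: top cell = 'X' → FULL

Answer: 0,3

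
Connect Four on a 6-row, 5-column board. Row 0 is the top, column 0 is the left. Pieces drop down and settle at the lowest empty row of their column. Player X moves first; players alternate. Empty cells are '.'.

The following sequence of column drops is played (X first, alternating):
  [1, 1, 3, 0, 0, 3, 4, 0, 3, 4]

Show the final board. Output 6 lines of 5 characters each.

Answer: .....
.....
.....
O..X.
XO.OO
OX.XX

Derivation:
Move 1: X drops in col 1, lands at row 5
Move 2: O drops in col 1, lands at row 4
Move 3: X drops in col 3, lands at row 5
Move 4: O drops in col 0, lands at row 5
Move 5: X drops in col 0, lands at row 4
Move 6: O drops in col 3, lands at row 4
Move 7: X drops in col 4, lands at row 5
Move 8: O drops in col 0, lands at row 3
Move 9: X drops in col 3, lands at row 3
Move 10: O drops in col 4, lands at row 4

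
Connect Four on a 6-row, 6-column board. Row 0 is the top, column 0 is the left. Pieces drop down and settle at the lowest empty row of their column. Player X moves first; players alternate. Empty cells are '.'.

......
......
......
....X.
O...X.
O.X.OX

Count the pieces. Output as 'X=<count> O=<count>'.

X=4 O=3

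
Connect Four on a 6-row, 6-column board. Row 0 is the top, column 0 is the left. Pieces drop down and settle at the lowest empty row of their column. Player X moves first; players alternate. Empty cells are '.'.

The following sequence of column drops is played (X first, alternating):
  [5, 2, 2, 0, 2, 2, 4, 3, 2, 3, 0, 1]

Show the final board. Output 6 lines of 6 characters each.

Move 1: X drops in col 5, lands at row 5
Move 2: O drops in col 2, lands at row 5
Move 3: X drops in col 2, lands at row 4
Move 4: O drops in col 0, lands at row 5
Move 5: X drops in col 2, lands at row 3
Move 6: O drops in col 2, lands at row 2
Move 7: X drops in col 4, lands at row 5
Move 8: O drops in col 3, lands at row 5
Move 9: X drops in col 2, lands at row 1
Move 10: O drops in col 3, lands at row 4
Move 11: X drops in col 0, lands at row 4
Move 12: O drops in col 1, lands at row 5

Answer: ......
..X...
..O...
..X...
X.XO..
OOOOXX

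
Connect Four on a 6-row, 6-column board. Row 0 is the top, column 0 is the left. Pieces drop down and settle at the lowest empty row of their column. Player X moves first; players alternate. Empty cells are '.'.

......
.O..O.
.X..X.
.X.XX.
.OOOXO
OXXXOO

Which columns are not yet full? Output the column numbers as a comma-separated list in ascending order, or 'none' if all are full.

col 0: top cell = '.' → open
col 1: top cell = '.' → open
col 2: top cell = '.' → open
col 3: top cell = '.' → open
col 4: top cell = '.' → open
col 5: top cell = '.' → open

Answer: 0,1,2,3,4,5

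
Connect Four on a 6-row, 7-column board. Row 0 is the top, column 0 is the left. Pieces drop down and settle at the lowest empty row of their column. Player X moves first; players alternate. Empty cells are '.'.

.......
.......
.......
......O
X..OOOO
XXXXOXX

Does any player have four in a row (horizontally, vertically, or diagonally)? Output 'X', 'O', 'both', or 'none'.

both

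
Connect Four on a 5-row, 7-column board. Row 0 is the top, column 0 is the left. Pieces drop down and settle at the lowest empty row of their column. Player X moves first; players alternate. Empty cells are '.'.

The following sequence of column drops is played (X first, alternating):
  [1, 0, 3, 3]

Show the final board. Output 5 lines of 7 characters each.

Move 1: X drops in col 1, lands at row 4
Move 2: O drops in col 0, lands at row 4
Move 3: X drops in col 3, lands at row 4
Move 4: O drops in col 3, lands at row 3

Answer: .......
.......
.......
...O...
OX.X...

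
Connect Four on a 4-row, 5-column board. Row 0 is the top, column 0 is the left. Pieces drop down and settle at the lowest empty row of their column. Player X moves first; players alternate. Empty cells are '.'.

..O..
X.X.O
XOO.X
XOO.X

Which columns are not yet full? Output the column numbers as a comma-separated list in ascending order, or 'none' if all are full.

Answer: 0,1,3,4

Derivation:
col 0: top cell = '.' → open
col 1: top cell = '.' → open
col 2: top cell = 'O' → FULL
col 3: top cell = '.' → open
col 4: top cell = '.' → open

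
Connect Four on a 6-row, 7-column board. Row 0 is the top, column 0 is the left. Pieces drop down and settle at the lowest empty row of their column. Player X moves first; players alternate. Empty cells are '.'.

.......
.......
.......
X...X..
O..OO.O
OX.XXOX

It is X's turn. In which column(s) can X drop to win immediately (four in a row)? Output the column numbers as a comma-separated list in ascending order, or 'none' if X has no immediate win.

col 0: drop X → no win
col 1: drop X → no win
col 2: drop X → WIN!
col 3: drop X → no win
col 4: drop X → no win
col 5: drop X → no win
col 6: drop X → no win

Answer: 2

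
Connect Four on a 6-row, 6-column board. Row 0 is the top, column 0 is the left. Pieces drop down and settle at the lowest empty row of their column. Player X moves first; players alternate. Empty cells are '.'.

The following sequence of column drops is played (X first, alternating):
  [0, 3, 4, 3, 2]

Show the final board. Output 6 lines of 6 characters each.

Move 1: X drops in col 0, lands at row 5
Move 2: O drops in col 3, lands at row 5
Move 3: X drops in col 4, lands at row 5
Move 4: O drops in col 3, lands at row 4
Move 5: X drops in col 2, lands at row 5

Answer: ......
......
......
......
...O..
X.XOX.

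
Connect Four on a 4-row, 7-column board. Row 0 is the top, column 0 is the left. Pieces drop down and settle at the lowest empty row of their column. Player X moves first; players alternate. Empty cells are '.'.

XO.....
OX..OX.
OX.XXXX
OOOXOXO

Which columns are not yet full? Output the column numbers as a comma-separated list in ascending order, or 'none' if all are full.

Answer: 2,3,4,5,6

Derivation:
col 0: top cell = 'X' → FULL
col 1: top cell = 'O' → FULL
col 2: top cell = '.' → open
col 3: top cell = '.' → open
col 4: top cell = '.' → open
col 5: top cell = '.' → open
col 6: top cell = '.' → open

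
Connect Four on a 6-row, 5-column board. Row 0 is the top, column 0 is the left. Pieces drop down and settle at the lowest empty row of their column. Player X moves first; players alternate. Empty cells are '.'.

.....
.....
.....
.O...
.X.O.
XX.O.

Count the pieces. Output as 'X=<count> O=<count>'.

X=3 O=3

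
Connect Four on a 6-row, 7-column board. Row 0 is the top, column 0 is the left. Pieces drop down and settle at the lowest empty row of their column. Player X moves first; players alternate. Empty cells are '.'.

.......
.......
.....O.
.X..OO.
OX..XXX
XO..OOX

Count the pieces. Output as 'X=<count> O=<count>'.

X=7 O=7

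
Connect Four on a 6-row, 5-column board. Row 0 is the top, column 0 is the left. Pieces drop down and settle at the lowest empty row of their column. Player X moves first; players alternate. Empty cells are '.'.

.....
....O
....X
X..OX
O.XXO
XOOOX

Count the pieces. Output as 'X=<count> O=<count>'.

X=7 O=7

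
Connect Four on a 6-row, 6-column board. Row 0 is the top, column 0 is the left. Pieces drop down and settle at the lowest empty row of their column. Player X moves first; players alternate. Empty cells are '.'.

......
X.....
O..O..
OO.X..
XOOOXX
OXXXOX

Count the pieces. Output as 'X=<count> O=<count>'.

X=9 O=9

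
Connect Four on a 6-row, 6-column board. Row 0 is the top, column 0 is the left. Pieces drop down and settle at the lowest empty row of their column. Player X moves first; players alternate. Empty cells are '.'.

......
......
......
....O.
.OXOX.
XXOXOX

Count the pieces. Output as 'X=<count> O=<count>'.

X=6 O=5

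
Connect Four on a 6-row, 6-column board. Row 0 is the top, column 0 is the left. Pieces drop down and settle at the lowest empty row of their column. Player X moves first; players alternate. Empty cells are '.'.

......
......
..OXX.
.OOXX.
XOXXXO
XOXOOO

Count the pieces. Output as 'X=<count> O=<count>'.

X=10 O=9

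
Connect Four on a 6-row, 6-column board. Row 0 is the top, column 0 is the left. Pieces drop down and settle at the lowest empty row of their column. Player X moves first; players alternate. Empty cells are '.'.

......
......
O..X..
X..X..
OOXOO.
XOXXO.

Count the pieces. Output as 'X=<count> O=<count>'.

X=7 O=7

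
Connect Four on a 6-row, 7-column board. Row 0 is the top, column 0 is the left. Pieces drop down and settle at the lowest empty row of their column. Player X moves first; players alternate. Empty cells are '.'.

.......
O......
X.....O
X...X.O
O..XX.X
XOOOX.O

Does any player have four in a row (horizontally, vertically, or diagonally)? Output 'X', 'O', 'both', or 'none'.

none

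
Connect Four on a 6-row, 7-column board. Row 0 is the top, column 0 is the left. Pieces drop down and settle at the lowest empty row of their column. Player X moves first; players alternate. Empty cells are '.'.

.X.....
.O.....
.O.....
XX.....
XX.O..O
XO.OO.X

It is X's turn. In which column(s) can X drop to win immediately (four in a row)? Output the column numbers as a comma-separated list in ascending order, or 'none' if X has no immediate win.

col 0: drop X → WIN!
col 2: drop X → no win
col 3: drop X → no win
col 4: drop X → no win
col 5: drop X → no win
col 6: drop X → no win

Answer: 0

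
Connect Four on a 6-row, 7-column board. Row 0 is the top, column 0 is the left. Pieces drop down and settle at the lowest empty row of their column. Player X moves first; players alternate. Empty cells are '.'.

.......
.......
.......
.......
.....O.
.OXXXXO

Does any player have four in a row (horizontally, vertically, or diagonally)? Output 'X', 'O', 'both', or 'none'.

X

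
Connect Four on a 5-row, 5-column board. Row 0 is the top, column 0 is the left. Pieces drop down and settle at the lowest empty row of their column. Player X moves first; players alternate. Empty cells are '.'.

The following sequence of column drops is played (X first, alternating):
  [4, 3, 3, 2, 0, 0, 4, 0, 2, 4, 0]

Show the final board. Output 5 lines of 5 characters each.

Answer: .....
X....
O...O
O.XXX
X.OOX

Derivation:
Move 1: X drops in col 4, lands at row 4
Move 2: O drops in col 3, lands at row 4
Move 3: X drops in col 3, lands at row 3
Move 4: O drops in col 2, lands at row 4
Move 5: X drops in col 0, lands at row 4
Move 6: O drops in col 0, lands at row 3
Move 7: X drops in col 4, lands at row 3
Move 8: O drops in col 0, lands at row 2
Move 9: X drops in col 2, lands at row 3
Move 10: O drops in col 4, lands at row 2
Move 11: X drops in col 0, lands at row 1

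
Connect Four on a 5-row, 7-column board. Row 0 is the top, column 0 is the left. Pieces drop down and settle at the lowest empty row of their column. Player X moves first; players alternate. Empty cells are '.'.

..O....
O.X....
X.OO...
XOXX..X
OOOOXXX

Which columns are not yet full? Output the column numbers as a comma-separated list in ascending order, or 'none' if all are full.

Answer: 0,1,3,4,5,6

Derivation:
col 0: top cell = '.' → open
col 1: top cell = '.' → open
col 2: top cell = 'O' → FULL
col 3: top cell = '.' → open
col 4: top cell = '.' → open
col 5: top cell = '.' → open
col 6: top cell = '.' → open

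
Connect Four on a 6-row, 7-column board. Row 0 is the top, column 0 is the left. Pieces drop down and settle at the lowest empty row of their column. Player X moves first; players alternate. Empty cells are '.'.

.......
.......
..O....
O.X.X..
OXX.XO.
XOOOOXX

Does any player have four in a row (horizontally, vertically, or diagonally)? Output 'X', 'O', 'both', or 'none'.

O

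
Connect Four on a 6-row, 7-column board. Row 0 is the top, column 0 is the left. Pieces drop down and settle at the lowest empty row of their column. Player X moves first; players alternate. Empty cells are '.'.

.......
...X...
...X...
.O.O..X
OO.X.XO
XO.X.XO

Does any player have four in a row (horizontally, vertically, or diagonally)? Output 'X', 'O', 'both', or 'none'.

none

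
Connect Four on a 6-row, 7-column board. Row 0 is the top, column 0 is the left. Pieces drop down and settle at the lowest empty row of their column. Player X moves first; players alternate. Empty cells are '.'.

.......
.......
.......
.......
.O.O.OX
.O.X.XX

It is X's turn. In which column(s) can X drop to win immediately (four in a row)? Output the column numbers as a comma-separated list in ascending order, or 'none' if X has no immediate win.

Answer: 4

Derivation:
col 0: drop X → no win
col 1: drop X → no win
col 2: drop X → no win
col 3: drop X → no win
col 4: drop X → WIN!
col 5: drop X → no win
col 6: drop X → no win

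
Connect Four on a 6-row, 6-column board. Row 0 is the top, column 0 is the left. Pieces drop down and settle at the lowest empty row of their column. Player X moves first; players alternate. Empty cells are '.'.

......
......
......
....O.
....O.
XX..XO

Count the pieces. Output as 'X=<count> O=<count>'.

X=3 O=3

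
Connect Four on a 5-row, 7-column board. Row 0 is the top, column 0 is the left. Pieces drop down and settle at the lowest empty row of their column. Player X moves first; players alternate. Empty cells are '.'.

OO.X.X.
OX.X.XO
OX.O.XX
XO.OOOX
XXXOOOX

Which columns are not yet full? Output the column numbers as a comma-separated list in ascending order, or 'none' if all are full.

col 0: top cell = 'O' → FULL
col 1: top cell = 'O' → FULL
col 2: top cell = '.' → open
col 3: top cell = 'X' → FULL
col 4: top cell = '.' → open
col 5: top cell = 'X' → FULL
col 6: top cell = '.' → open

Answer: 2,4,6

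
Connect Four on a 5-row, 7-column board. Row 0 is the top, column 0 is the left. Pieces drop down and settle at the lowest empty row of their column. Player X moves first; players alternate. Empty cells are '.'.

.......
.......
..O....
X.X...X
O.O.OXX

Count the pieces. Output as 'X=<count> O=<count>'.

X=5 O=4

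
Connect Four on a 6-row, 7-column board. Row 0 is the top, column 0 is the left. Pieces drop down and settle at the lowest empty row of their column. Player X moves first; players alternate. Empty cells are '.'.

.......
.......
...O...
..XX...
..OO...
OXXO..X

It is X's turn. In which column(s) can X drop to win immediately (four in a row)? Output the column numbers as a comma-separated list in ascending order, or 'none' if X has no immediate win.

col 0: drop X → no win
col 1: drop X → no win
col 2: drop X → no win
col 3: drop X → no win
col 4: drop X → no win
col 5: drop X → no win
col 6: drop X → no win

Answer: none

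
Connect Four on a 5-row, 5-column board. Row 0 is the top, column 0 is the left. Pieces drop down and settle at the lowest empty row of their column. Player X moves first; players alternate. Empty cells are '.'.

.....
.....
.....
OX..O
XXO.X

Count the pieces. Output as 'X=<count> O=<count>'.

X=4 O=3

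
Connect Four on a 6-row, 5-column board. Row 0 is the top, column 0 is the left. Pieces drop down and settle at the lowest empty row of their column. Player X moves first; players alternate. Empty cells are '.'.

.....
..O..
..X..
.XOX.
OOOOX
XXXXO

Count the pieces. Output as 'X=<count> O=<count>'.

X=8 O=7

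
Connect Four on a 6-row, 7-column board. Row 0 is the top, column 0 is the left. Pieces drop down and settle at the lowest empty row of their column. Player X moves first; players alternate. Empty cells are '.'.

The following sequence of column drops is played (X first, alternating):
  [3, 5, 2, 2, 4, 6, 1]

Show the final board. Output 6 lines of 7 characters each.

Move 1: X drops in col 3, lands at row 5
Move 2: O drops in col 5, lands at row 5
Move 3: X drops in col 2, lands at row 5
Move 4: O drops in col 2, lands at row 4
Move 5: X drops in col 4, lands at row 5
Move 6: O drops in col 6, lands at row 5
Move 7: X drops in col 1, lands at row 5

Answer: .......
.......
.......
.......
..O....
.XXXXOO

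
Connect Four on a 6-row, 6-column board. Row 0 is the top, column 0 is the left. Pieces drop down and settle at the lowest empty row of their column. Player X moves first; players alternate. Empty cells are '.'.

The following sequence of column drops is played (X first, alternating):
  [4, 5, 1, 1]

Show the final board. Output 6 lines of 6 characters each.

Answer: ......
......
......
......
.O....
.X..XO

Derivation:
Move 1: X drops in col 4, lands at row 5
Move 2: O drops in col 5, lands at row 5
Move 3: X drops in col 1, lands at row 5
Move 4: O drops in col 1, lands at row 4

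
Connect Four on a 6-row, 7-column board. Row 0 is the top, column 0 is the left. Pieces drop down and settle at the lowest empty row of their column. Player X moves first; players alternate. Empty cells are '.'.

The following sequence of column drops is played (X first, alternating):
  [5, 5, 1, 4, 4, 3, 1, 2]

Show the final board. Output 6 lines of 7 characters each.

Answer: .......
.......
.......
.......
.X..XO.
.XOOOX.

Derivation:
Move 1: X drops in col 5, lands at row 5
Move 2: O drops in col 5, lands at row 4
Move 3: X drops in col 1, lands at row 5
Move 4: O drops in col 4, lands at row 5
Move 5: X drops in col 4, lands at row 4
Move 6: O drops in col 3, lands at row 5
Move 7: X drops in col 1, lands at row 4
Move 8: O drops in col 2, lands at row 5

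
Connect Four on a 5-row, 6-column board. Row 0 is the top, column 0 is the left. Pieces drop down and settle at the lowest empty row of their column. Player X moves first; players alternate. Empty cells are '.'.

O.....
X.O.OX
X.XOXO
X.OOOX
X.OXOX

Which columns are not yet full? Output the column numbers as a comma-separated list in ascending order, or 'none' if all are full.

col 0: top cell = 'O' → FULL
col 1: top cell = '.' → open
col 2: top cell = '.' → open
col 3: top cell = '.' → open
col 4: top cell = '.' → open
col 5: top cell = '.' → open

Answer: 1,2,3,4,5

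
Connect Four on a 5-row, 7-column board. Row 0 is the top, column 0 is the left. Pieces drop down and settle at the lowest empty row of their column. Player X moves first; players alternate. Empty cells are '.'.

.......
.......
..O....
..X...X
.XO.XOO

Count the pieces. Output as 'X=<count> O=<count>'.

X=4 O=4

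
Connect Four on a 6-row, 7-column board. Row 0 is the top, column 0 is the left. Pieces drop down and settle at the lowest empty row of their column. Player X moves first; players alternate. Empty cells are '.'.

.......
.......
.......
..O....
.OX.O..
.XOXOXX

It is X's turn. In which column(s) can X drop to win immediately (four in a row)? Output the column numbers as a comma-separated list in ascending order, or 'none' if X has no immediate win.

col 0: drop X → no win
col 1: drop X → no win
col 2: drop X → no win
col 3: drop X → no win
col 4: drop X → no win
col 5: drop X → no win
col 6: drop X → no win

Answer: none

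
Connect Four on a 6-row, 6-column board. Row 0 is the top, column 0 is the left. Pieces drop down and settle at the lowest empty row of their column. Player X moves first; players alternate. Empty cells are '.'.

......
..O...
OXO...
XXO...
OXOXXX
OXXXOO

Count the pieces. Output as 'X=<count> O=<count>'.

X=10 O=9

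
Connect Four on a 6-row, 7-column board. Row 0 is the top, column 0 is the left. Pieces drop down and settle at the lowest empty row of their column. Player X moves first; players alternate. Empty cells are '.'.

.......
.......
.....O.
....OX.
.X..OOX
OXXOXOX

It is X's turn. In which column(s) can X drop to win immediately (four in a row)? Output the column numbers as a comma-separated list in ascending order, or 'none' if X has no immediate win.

col 0: drop X → no win
col 1: drop X → no win
col 2: drop X → no win
col 3: drop X → no win
col 4: drop X → no win
col 5: drop X → no win
col 6: drop X → no win

Answer: none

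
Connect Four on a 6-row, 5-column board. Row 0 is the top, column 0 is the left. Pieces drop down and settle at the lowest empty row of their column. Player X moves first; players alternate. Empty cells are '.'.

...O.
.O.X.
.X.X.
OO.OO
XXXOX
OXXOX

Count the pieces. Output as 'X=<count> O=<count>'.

X=10 O=9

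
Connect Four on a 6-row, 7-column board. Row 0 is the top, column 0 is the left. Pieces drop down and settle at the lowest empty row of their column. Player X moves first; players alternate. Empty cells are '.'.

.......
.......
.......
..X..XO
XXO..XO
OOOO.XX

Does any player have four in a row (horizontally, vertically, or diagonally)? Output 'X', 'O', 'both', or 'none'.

O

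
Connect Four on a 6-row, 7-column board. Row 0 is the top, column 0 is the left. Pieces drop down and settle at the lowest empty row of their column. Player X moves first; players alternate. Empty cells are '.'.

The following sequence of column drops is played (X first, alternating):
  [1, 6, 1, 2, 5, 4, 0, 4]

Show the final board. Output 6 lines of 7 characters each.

Move 1: X drops in col 1, lands at row 5
Move 2: O drops in col 6, lands at row 5
Move 3: X drops in col 1, lands at row 4
Move 4: O drops in col 2, lands at row 5
Move 5: X drops in col 5, lands at row 5
Move 6: O drops in col 4, lands at row 5
Move 7: X drops in col 0, lands at row 5
Move 8: O drops in col 4, lands at row 4

Answer: .......
.......
.......
.......
.X..O..
XXO.OXO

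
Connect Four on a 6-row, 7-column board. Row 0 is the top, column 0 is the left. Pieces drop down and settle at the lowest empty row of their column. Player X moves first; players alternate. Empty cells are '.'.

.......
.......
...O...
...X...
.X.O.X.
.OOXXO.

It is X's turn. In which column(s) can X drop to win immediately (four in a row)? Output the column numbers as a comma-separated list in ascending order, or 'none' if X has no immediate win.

col 0: drop X → no win
col 1: drop X → no win
col 2: drop X → no win
col 3: drop X → no win
col 4: drop X → no win
col 5: drop X → no win
col 6: drop X → no win

Answer: none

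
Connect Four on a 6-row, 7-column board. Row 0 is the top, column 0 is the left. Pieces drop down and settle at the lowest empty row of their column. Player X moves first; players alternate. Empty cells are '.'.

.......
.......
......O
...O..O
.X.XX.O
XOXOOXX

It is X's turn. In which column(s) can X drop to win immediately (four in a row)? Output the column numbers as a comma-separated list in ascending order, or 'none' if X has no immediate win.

Answer: 2

Derivation:
col 0: drop X → no win
col 1: drop X → no win
col 2: drop X → WIN!
col 3: drop X → no win
col 4: drop X → no win
col 5: drop X → no win
col 6: drop X → no win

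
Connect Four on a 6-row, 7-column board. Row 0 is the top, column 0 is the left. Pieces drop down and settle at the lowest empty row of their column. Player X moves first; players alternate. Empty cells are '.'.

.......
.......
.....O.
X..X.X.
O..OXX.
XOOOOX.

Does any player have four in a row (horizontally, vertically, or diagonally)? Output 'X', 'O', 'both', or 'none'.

O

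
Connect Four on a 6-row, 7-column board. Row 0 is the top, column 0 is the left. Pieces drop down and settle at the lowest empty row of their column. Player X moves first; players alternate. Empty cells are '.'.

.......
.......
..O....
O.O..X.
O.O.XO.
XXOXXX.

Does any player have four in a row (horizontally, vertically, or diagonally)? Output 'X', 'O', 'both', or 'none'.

O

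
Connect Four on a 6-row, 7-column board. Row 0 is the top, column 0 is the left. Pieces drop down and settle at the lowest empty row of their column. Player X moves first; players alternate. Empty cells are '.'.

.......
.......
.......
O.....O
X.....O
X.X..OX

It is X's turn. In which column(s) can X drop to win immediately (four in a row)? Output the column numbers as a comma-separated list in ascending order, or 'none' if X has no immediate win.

col 0: drop X → no win
col 1: drop X → no win
col 2: drop X → no win
col 3: drop X → no win
col 4: drop X → no win
col 5: drop X → no win
col 6: drop X → no win

Answer: none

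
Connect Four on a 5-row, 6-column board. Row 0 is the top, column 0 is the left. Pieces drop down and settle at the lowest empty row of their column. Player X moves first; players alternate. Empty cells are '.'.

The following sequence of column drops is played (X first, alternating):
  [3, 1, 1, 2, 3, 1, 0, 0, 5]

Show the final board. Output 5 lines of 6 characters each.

Move 1: X drops in col 3, lands at row 4
Move 2: O drops in col 1, lands at row 4
Move 3: X drops in col 1, lands at row 3
Move 4: O drops in col 2, lands at row 4
Move 5: X drops in col 3, lands at row 3
Move 6: O drops in col 1, lands at row 2
Move 7: X drops in col 0, lands at row 4
Move 8: O drops in col 0, lands at row 3
Move 9: X drops in col 5, lands at row 4

Answer: ......
......
.O....
OX.X..
XOOX.X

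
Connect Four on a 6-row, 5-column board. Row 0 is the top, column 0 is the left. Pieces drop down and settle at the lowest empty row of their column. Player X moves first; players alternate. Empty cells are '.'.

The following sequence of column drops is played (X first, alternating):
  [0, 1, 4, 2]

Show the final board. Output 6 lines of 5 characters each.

Answer: .....
.....
.....
.....
.....
XOO.X

Derivation:
Move 1: X drops in col 0, lands at row 5
Move 2: O drops in col 1, lands at row 5
Move 3: X drops in col 4, lands at row 5
Move 4: O drops in col 2, lands at row 5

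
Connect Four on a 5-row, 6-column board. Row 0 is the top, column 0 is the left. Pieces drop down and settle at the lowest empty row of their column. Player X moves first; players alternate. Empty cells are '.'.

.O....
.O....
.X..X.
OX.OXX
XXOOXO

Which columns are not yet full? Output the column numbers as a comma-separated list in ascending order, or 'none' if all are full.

col 0: top cell = '.' → open
col 1: top cell = 'O' → FULL
col 2: top cell = '.' → open
col 3: top cell = '.' → open
col 4: top cell = '.' → open
col 5: top cell = '.' → open

Answer: 0,2,3,4,5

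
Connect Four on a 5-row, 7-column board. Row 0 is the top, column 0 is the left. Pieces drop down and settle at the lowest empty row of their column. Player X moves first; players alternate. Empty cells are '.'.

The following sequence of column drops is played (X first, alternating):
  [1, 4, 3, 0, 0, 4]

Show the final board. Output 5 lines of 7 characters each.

Answer: .......
.......
.......
X...O..
OX.XO..

Derivation:
Move 1: X drops in col 1, lands at row 4
Move 2: O drops in col 4, lands at row 4
Move 3: X drops in col 3, lands at row 4
Move 4: O drops in col 0, lands at row 4
Move 5: X drops in col 0, lands at row 3
Move 6: O drops in col 4, lands at row 3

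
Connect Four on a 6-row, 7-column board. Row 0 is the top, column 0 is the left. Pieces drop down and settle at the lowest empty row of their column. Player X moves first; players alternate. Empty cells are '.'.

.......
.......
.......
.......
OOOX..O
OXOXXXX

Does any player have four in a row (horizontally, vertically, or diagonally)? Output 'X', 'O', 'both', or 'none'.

X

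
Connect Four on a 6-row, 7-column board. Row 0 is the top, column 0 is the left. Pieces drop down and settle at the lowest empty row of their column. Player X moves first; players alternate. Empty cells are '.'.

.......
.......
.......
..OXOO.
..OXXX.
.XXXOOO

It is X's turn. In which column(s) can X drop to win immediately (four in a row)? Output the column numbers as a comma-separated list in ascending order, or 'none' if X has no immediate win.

col 0: drop X → WIN!
col 1: drop X → no win
col 2: drop X → no win
col 3: drop X → WIN!
col 4: drop X → no win
col 5: drop X → no win
col 6: drop X → WIN!

Answer: 0,3,6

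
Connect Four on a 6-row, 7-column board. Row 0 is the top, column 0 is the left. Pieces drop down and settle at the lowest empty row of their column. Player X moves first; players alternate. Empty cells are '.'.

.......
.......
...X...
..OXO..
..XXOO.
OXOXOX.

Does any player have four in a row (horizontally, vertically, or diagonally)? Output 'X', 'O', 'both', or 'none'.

X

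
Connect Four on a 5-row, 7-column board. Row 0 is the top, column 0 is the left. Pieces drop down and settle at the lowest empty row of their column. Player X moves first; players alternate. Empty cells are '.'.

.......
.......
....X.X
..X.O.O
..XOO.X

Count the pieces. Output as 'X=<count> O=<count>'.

X=5 O=4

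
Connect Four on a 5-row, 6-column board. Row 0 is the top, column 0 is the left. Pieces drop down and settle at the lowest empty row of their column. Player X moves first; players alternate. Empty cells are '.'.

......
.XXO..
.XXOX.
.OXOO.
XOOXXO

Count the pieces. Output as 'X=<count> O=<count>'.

X=9 O=8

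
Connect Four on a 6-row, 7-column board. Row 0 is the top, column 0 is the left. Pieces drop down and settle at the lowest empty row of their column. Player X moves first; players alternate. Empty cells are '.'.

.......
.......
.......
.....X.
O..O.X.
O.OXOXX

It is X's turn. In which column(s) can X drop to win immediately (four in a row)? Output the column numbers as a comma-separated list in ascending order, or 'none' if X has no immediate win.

col 0: drop X → no win
col 1: drop X → no win
col 2: drop X → no win
col 3: drop X → no win
col 4: drop X → no win
col 5: drop X → WIN!
col 6: drop X → no win

Answer: 5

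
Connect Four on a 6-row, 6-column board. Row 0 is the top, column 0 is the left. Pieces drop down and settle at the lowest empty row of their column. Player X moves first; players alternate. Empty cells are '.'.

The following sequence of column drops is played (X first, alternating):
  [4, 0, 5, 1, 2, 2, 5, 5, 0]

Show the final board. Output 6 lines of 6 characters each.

Move 1: X drops in col 4, lands at row 5
Move 2: O drops in col 0, lands at row 5
Move 3: X drops in col 5, lands at row 5
Move 4: O drops in col 1, lands at row 5
Move 5: X drops in col 2, lands at row 5
Move 6: O drops in col 2, lands at row 4
Move 7: X drops in col 5, lands at row 4
Move 8: O drops in col 5, lands at row 3
Move 9: X drops in col 0, lands at row 4

Answer: ......
......
......
.....O
X.O..X
OOX.XX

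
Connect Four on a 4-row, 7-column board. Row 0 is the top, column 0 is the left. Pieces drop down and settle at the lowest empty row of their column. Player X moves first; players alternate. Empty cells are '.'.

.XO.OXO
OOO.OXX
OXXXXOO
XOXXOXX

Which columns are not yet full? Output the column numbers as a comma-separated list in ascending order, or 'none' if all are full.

col 0: top cell = '.' → open
col 1: top cell = 'X' → FULL
col 2: top cell = 'O' → FULL
col 3: top cell = '.' → open
col 4: top cell = 'O' → FULL
col 5: top cell = 'X' → FULL
col 6: top cell = 'O' → FULL

Answer: 0,3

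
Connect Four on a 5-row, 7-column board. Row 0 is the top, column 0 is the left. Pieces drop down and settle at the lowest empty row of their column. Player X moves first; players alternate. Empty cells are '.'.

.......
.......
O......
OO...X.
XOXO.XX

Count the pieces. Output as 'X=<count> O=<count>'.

X=5 O=5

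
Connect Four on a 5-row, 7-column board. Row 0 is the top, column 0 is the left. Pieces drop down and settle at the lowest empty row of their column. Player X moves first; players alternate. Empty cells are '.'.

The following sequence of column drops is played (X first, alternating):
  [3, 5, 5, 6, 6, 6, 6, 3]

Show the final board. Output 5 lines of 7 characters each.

Answer: .......
......X
......O
...O.XX
...X.OO

Derivation:
Move 1: X drops in col 3, lands at row 4
Move 2: O drops in col 5, lands at row 4
Move 3: X drops in col 5, lands at row 3
Move 4: O drops in col 6, lands at row 4
Move 5: X drops in col 6, lands at row 3
Move 6: O drops in col 6, lands at row 2
Move 7: X drops in col 6, lands at row 1
Move 8: O drops in col 3, lands at row 3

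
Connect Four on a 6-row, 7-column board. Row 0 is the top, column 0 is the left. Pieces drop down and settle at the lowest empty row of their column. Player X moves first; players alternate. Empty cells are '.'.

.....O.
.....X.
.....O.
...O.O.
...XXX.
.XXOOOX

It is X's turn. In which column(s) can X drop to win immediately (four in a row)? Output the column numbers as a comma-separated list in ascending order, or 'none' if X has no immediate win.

col 0: drop X → no win
col 1: drop X → no win
col 2: drop X → WIN!
col 3: drop X → no win
col 4: drop X → no win
col 6: drop X → WIN!

Answer: 2,6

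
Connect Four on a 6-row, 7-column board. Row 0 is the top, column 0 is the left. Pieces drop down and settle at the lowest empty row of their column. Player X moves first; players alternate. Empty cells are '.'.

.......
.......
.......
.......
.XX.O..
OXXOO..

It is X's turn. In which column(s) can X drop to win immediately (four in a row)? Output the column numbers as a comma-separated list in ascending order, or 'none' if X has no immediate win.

col 0: drop X → no win
col 1: drop X → no win
col 2: drop X → no win
col 3: drop X → no win
col 4: drop X → no win
col 5: drop X → no win
col 6: drop X → no win

Answer: none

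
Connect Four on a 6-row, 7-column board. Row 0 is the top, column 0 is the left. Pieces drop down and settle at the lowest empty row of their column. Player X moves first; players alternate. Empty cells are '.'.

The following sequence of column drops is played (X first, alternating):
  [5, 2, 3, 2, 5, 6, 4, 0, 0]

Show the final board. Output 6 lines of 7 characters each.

Move 1: X drops in col 5, lands at row 5
Move 2: O drops in col 2, lands at row 5
Move 3: X drops in col 3, lands at row 5
Move 4: O drops in col 2, lands at row 4
Move 5: X drops in col 5, lands at row 4
Move 6: O drops in col 6, lands at row 5
Move 7: X drops in col 4, lands at row 5
Move 8: O drops in col 0, lands at row 5
Move 9: X drops in col 0, lands at row 4

Answer: .......
.......
.......
.......
X.O..X.
O.OXXXO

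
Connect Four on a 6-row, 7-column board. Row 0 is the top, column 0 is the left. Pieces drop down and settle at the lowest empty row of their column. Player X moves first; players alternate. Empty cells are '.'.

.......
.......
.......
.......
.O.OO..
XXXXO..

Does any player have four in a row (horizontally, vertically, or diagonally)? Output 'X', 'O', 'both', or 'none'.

X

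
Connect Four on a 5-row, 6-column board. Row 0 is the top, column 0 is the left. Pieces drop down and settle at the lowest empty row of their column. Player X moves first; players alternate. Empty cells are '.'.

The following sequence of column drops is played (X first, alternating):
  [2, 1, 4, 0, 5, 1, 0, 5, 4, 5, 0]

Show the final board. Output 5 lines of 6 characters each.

Answer: ......
......
X....O
XO..XO
OOX.XX

Derivation:
Move 1: X drops in col 2, lands at row 4
Move 2: O drops in col 1, lands at row 4
Move 3: X drops in col 4, lands at row 4
Move 4: O drops in col 0, lands at row 4
Move 5: X drops in col 5, lands at row 4
Move 6: O drops in col 1, lands at row 3
Move 7: X drops in col 0, lands at row 3
Move 8: O drops in col 5, lands at row 3
Move 9: X drops in col 4, lands at row 3
Move 10: O drops in col 5, lands at row 2
Move 11: X drops in col 0, lands at row 2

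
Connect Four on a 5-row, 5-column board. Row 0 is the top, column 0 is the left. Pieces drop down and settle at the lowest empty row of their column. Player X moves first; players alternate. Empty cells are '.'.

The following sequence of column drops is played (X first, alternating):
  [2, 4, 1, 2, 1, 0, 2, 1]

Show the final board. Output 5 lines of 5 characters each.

Answer: .....
.....
.OX..
.XO..
OXX.O

Derivation:
Move 1: X drops in col 2, lands at row 4
Move 2: O drops in col 4, lands at row 4
Move 3: X drops in col 1, lands at row 4
Move 4: O drops in col 2, lands at row 3
Move 5: X drops in col 1, lands at row 3
Move 6: O drops in col 0, lands at row 4
Move 7: X drops in col 2, lands at row 2
Move 8: O drops in col 1, lands at row 2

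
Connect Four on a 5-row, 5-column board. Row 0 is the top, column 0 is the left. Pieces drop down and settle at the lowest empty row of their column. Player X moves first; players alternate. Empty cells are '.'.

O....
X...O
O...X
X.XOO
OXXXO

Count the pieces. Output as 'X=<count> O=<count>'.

X=7 O=7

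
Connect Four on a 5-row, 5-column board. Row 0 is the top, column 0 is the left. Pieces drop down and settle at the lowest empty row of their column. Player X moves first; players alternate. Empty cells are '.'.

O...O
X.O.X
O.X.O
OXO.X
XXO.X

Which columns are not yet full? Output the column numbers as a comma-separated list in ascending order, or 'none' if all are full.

Answer: 1,2,3

Derivation:
col 0: top cell = 'O' → FULL
col 1: top cell = '.' → open
col 2: top cell = '.' → open
col 3: top cell = '.' → open
col 4: top cell = 'O' → FULL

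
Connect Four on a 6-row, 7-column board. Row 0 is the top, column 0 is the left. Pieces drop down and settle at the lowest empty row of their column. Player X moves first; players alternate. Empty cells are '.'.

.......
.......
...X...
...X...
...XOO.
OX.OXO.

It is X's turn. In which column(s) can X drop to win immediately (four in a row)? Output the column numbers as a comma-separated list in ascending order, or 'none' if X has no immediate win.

Answer: 3

Derivation:
col 0: drop X → no win
col 1: drop X → no win
col 2: drop X → no win
col 3: drop X → WIN!
col 4: drop X → no win
col 5: drop X → no win
col 6: drop X → no win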